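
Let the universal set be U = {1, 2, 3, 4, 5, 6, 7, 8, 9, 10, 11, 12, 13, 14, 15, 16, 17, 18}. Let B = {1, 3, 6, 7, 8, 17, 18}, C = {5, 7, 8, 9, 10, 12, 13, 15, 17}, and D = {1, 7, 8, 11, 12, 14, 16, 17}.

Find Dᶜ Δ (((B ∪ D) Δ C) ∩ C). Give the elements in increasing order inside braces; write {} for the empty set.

Dᶜ = {2, 3, 4, 5, 6, 9, 10, 13, 15, 18}
B ∪ D = {1, 3, 6, 7, 8, 11, 12, 14, 16, 17, 18}
(B ∪ D) Δ C = {1, 3, 5, 6, 9, 10, 11, 13, 14, 15, 16, 18}
((B ∪ D) Δ C) ∩ C = {5, 9, 10, 13, 15}
Dᶜ Δ (((B ∪ D) Δ C) ∩ C) = {2, 3, 4, 6, 18}

{2, 3, 4, 6, 18}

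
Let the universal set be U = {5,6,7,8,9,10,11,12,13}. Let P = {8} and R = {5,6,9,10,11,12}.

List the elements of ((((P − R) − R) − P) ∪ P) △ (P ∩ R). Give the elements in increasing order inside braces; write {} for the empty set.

{8}

P − R = {8}
(P − R) − R = {8}
((P − R) − R) − P = {}
(((P − R) − R) − P) ∪ P = {8}
P ∩ R = {}
((((P − R) − R) − P) ∪ P) △ (P ∩ R) = {8}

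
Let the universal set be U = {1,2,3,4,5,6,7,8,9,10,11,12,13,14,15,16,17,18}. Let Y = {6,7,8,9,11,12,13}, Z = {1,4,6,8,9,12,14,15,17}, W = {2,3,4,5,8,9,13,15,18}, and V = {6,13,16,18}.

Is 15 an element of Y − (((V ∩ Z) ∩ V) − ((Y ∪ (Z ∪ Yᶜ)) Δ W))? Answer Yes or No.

No

15 ∉ V and 15 ∈ Z, so 15 ∉ V ∩ Z
15 ∉ (V ∩ Z) and 15 ∉ V, so 15 ∉ (V ∩ Z) ∩ V
15 ∉ Y, so 15 ∈ Yᶜ
15 ∈ Z and 15 ∈ Yᶜ, so 15 ∈ Z ∪ Yᶜ
15 ∉ Y and 15 ∈ (Z ∪ Yᶜ), so 15 ∈ Y ∪ (Z ∪ Yᶜ)
15 ∈ (Y ∪ (Z ∪ Yᶜ)) and 15 ∈ W, so 15 ∉ (Y ∪ (Z ∪ Yᶜ)) Δ W
15 ∉ ((V ∩ Z) ∩ V) and 15 ∉ ((Y ∪ (Z ∪ Yᶜ)) Δ W), so 15 ∉ ((V ∩ Z) ∩ V) − ((Y ∪ (Z ∪ Yᶜ)) Δ W)
15 ∉ Y and 15 ∉ (((V ∩ Z) ∩ V) − ((Y ∪ (Z ∪ Yᶜ)) Δ W)), so 15 ∉ Y − (((V ∩ Z) ∩ V) − ((Y ∪ (Z ∪ Yᶜ)) Δ W))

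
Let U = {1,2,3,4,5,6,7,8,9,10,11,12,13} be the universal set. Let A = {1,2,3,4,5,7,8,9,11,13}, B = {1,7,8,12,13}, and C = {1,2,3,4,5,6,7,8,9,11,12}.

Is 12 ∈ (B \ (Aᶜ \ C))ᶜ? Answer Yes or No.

12 ∉ A, so 12 ∈ Aᶜ
12 ∈ Aᶜ and 12 ∈ C, so 12 ∉ Aᶜ \ C
12 ∈ B and 12 ∉ (Aᶜ \ C), so 12 ∈ B \ (Aᶜ \ C)
12 ∉ (B \ (Aᶜ \ C))ᶜ since 12 ∈ (B \ (Aᶜ \ C))

No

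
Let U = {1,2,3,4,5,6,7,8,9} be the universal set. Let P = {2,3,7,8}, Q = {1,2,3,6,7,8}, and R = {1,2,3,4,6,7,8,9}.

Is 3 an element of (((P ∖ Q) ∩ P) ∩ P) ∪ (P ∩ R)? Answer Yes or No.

3 ∈ P and 3 ∈ Q, so 3 ∉ P ∖ Q
3 ∉ (P ∖ Q) and 3 ∈ P, so 3 ∉ (P ∖ Q) ∩ P
3 ∉ ((P ∖ Q) ∩ P) and 3 ∈ P, so 3 ∉ ((P ∖ Q) ∩ P) ∩ P
3 ∈ P and 3 ∈ R, so 3 ∈ P ∩ R
3 ∉ (((P ∖ Q) ∩ P) ∩ P) and 3 ∈ (P ∩ R), so 3 ∈ (((P ∖ Q) ∩ P) ∩ P) ∪ (P ∩ R)

Yes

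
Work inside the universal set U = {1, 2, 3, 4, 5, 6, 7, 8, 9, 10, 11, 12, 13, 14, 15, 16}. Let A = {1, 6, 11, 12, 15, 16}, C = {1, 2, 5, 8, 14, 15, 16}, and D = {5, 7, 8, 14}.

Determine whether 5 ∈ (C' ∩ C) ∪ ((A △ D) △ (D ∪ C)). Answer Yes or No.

No

5 ∈ C, so 5 ∉ C'
5 ∉ C' and 5 ∈ C, so 5 ∉ C' ∩ C
5 ∉ A and 5 ∈ D, so 5 ∈ A △ D
5 ∈ D and 5 ∈ C, so 5 ∈ D ∪ C
5 ∈ (A △ D) and 5 ∈ (D ∪ C), so 5 ∉ (A △ D) △ (D ∪ C)
5 ∉ (C' ∩ C) and 5 ∉ ((A △ D) △ (D ∪ C)), so 5 ∉ (C' ∩ C) ∪ ((A △ D) △ (D ∪ C))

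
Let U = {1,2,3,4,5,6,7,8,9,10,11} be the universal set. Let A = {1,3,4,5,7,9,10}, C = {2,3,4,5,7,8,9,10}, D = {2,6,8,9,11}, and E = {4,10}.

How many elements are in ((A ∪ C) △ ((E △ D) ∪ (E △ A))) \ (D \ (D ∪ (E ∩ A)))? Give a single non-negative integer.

A ∪ C = {1,2,3,4,5,7,8,9,10}
E △ D = {2,4,6,8,9,10,11}
E △ A = {1,3,5,7,9}
(E △ D) ∪ (E △ A) = {1,2,3,4,5,6,7,8,9,10,11}
(A ∪ C) △ ((E △ D) ∪ (E △ A)) = {6,11}
E ∩ A = {4,10}
D ∪ (E ∩ A) = {2,4,6,8,9,10,11}
D \ (D ∪ (E ∩ A)) = {}
((A ∪ C) △ ((E △ D) ∪ (E △ A))) \ (D \ (D ∪ (E ∩ A))) = {6,11}
|((A ∪ C) △ ((E △ D) ∪ (E △ A))) \ (D \ (D ∪ (E ∩ A)))| = 2

2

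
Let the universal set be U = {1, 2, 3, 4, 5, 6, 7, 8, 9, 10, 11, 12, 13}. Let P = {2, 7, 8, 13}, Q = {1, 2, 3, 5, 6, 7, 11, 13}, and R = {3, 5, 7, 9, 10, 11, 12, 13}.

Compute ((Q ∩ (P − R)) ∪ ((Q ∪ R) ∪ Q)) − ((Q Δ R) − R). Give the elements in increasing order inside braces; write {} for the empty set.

{3, 5, 7, 9, 10, 11, 12, 13}

P − R = {2, 8}
Q ∩ (P − R) = {2}
Q ∪ R = {1, 2, 3, 5, 6, 7, 9, 10, 11, 12, 13}
(Q ∪ R) ∪ Q = {1, 2, 3, 5, 6, 7, 9, 10, 11, 12, 13}
(Q ∩ (P − R)) ∪ ((Q ∪ R) ∪ Q) = {1, 2, 3, 5, 6, 7, 9, 10, 11, 12, 13}
Q Δ R = {1, 2, 6, 9, 10, 12}
(Q Δ R) − R = {1, 2, 6}
((Q ∩ (P − R)) ∪ ((Q ∪ R) ∪ Q)) − ((Q Δ R) − R) = {3, 5, 7, 9, 10, 11, 12, 13}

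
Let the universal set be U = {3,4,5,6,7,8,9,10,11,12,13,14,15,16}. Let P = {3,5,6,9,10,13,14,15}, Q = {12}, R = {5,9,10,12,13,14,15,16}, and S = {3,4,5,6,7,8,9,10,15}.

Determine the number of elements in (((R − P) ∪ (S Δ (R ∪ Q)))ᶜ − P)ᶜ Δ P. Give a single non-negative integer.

5

R − P = {12,16}
R ∪ Q = {5,9,10,12,13,14,15,16}
S Δ (R ∪ Q) = {3,4,6,7,8,12,13,14,16}
(R − P) ∪ (S Δ (R ∪ Q)) = {3,4,6,7,8,12,13,14,16}
((R − P) ∪ (S Δ (R ∪ Q)))ᶜ = {5,9,10,11,15}
((R − P) ∪ (S Δ (R ∪ Q)))ᶜ − P = {11}
(((R − P) ∪ (S Δ (R ∪ Q)))ᶜ − P)ᶜ = {3,4,5,6,7,8,9,10,12,13,14,15,16}
(((R − P) ∪ (S Δ (R ∪ Q)))ᶜ − P)ᶜ Δ P = {4,7,8,12,16}
|(((R − P) ∪ (S Δ (R ∪ Q)))ᶜ − P)ᶜ Δ P| = 5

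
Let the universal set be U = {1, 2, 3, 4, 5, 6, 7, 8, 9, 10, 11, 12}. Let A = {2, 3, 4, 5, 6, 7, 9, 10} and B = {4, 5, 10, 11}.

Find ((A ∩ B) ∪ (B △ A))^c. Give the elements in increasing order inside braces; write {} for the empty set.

{1, 8, 12}

A ∩ B = {4, 5, 10}
B △ A = {2, 3, 6, 7, 9, 11}
(A ∩ B) ∪ (B △ A) = {2, 3, 4, 5, 6, 7, 9, 10, 11}
((A ∩ B) ∪ (B △ A))^c = {1, 8, 12}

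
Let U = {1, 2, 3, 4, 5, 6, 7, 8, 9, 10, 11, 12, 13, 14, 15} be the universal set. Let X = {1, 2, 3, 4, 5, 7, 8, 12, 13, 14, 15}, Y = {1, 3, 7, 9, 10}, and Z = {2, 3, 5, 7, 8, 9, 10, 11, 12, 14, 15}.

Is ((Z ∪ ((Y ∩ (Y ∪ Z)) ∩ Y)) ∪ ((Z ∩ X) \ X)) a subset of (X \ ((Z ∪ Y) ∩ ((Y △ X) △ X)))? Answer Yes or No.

No

Y ∪ Z = {1, 2, 3, 5, 7, 8, 9, 10, 11, 12, 14, 15}
Y ∩ (Y ∪ Z) = {1, 3, 7, 9, 10}
(Y ∩ (Y ∪ Z)) ∩ Y = {1, 3, 7, 9, 10}
Z ∪ ((Y ∩ (Y ∪ Z)) ∩ Y) = {1, 2, 3, 5, 7, 8, 9, 10, 11, 12, 14, 15}
Z ∩ X = {2, 3, 5, 7, 8, 12, 14, 15}
(Z ∩ X) \ X = {}
(Z ∪ ((Y ∩ (Y ∪ Z)) ∩ Y)) ∪ ((Z ∩ X) \ X) = {1, 2, 3, 5, 7, 8, 9, 10, 11, 12, 14, 15}
Z ∪ Y = {1, 2, 3, 5, 7, 8, 9, 10, 11, 12, 14, 15}
Y △ X = {2, 4, 5, 8, 9, 10, 12, 13, 14, 15}
(Y △ X) △ X = {1, 3, 7, 9, 10}
(Z ∪ Y) ∩ ((Y △ X) △ X) = {1, 3, 7, 9, 10}
X \ ((Z ∪ Y) ∩ ((Y △ X) △ X)) = {2, 4, 5, 8, 12, 13, 14, 15}
1 ∈ (Z ∪ ((Y ∩ (Y ∪ Z)) ∩ Y)) ∪ ((Z ∩ X) \ X) but 1 ∉ X \ ((Z ∪ Y) ∩ ((Y △ X) △ X)), so the inclusion fails.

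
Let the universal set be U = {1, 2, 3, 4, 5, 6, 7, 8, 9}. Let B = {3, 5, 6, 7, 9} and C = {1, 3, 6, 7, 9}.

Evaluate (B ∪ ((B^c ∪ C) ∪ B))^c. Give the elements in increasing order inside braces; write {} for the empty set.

{}

B^c = {1, 2, 4, 8}
B^c ∪ C = {1, 2, 3, 4, 6, 7, 8, 9}
(B^c ∪ C) ∪ B = {1, 2, 3, 4, 5, 6, 7, 8, 9}
B ∪ ((B^c ∪ C) ∪ B) = {1, 2, 3, 4, 5, 6, 7, 8, 9}
(B ∪ ((B^c ∪ C) ∪ B))^c = {}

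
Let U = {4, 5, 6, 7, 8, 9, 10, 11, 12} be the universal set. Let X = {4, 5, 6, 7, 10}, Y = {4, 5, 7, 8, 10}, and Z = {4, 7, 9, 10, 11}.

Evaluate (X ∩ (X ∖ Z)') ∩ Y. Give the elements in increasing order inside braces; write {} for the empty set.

X ∖ Z = {5, 6}
(X ∖ Z)' = {4, 7, 8, 9, 10, 11, 12}
X ∩ (X ∖ Z)' = {4, 7, 10}
(X ∩ (X ∖ Z)') ∩ Y = {4, 7, 10}

{4, 7, 10}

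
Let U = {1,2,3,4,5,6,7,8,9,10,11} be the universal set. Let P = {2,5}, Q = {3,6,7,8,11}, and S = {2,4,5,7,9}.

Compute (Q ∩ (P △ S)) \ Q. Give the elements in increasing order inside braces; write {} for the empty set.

{}

P △ S = {4,7,9}
Q ∩ (P △ S) = {7}
(Q ∩ (P △ S)) \ Q = {}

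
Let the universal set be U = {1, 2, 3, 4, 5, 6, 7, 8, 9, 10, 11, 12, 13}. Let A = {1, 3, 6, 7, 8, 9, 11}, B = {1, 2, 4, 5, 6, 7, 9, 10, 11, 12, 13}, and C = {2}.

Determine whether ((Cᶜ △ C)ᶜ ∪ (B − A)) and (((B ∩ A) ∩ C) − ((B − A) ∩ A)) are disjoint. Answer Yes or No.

Yes

Cᶜ = {1, 3, 4, 5, 6, 7, 8, 9, 10, 11, 12, 13}
Cᶜ △ C = {1, 2, 3, 4, 5, 6, 7, 8, 9, 10, 11, 12, 13}
(Cᶜ △ C)ᶜ = {}
B − A = {2, 4, 5, 10, 12, 13}
(Cᶜ △ C)ᶜ ∪ (B − A) = {2, 4, 5, 10, 12, 13}
B ∩ A = {1, 6, 7, 9, 11}
(B ∩ A) ∩ C = {}
(B − A) ∩ A = {}
((B ∩ A) ∩ C) − ((B − A) ∩ A) = {}
{2, 4, 5, 10, 12, 13} and {} share no elements.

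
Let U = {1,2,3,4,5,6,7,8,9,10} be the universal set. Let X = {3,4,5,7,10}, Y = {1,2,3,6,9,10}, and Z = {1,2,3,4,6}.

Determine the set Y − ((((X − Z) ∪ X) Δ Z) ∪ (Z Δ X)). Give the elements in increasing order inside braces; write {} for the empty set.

{3,9}

X − Z = {5,7,10}
(X − Z) ∪ X = {3,4,5,7,10}
((X − Z) ∪ X) Δ Z = {1,2,5,6,7,10}
Z Δ X = {1,2,5,6,7,10}
(((X − Z) ∪ X) Δ Z) ∪ (Z Δ X) = {1,2,5,6,7,10}
Y − ((((X − Z) ∪ X) Δ Z) ∪ (Z Δ X)) = {3,9}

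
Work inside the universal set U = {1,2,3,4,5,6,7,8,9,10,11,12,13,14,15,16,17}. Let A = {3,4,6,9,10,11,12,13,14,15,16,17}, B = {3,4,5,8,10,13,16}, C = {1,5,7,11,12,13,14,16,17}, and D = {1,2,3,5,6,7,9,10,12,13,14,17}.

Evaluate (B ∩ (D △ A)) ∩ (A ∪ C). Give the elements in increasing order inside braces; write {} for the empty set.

D △ A = {1,2,4,5,7,11,15,16}
B ∩ (D △ A) = {4,5,16}
A ∪ C = {1,3,4,5,6,7,9,10,11,12,13,14,15,16,17}
(B ∩ (D △ A)) ∩ (A ∪ C) = {4,5,16}

{4,5,16}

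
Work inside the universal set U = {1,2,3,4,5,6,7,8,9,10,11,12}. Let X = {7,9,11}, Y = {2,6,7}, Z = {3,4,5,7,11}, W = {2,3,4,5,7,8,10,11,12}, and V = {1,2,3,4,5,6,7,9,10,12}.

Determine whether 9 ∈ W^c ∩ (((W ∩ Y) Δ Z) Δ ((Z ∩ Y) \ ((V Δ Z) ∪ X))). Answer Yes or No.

9 ∉ W, so 9 ∈ W^c
9 ∉ W and 9 ∉ Y, so 9 ∉ W ∩ Y
9 ∉ (W ∩ Y) and 9 ∉ Z, so 9 ∉ (W ∩ Y) Δ Z
9 ∉ Z and 9 ∉ Y, so 9 ∉ Z ∩ Y
9 ∈ V and 9 ∉ Z, so 9 ∈ V Δ Z
9 ∈ (V Δ Z) and 9 ∈ X, so 9 ∈ (V Δ Z) ∪ X
9 ∉ (Z ∩ Y) and 9 ∈ ((V Δ Z) ∪ X), so 9 ∉ (Z ∩ Y) \ ((V Δ Z) ∪ X)
9 ∉ ((W ∩ Y) Δ Z) and 9 ∉ ((Z ∩ Y) \ ((V Δ Z) ∪ X)), so 9 ∉ ((W ∩ Y) Δ Z) Δ ((Z ∩ Y) \ ((V Δ Z) ∪ X))
9 ∈ W^c and 9 ∉ (((W ∩ Y) Δ Z) Δ ((Z ∩ Y) \ ((V Δ Z) ∪ X))), so 9 ∉ W^c ∩ (((W ∩ Y) Δ Z) Δ ((Z ∩ Y) \ ((V Δ Z) ∪ X)))

No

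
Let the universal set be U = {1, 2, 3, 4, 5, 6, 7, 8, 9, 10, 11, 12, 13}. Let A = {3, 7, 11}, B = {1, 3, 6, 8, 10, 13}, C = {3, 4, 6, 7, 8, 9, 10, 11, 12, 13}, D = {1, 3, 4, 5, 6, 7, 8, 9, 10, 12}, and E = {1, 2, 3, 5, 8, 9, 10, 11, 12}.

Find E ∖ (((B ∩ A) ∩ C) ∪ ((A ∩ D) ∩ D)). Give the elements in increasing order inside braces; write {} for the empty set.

B ∩ A = {3}
(B ∩ A) ∩ C = {3}
A ∩ D = {3, 7}
(A ∩ D) ∩ D = {3, 7}
((B ∩ A) ∩ C) ∪ ((A ∩ D) ∩ D) = {3, 7}
E ∖ (((B ∩ A) ∩ C) ∪ ((A ∩ D) ∩ D)) = {1, 2, 5, 8, 9, 10, 11, 12}

{1, 2, 5, 8, 9, 10, 11, 12}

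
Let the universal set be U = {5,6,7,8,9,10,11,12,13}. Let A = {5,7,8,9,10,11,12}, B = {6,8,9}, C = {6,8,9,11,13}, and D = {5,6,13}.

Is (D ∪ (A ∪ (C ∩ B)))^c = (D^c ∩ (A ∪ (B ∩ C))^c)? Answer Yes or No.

C ∩ B = {6,8,9}
A ∪ (C ∩ B) = {5,6,7,8,9,10,11,12}
D ∪ (A ∪ (C ∩ B)) = {5,6,7,8,9,10,11,12,13}
(D ∪ (A ∪ (C ∩ B)))^c = {}
D^c = {7,8,9,10,11,12}
B ∩ C = {6,8,9}
A ∪ (B ∩ C) = {5,6,7,8,9,10,11,12}
(A ∪ (B ∩ C))^c = {13}
D^c ∩ (A ∪ (B ∩ C))^c = {}
Both equal {}, so (D ∪ (A ∪ (C ∩ B)))^c = D^c ∩ (A ∪ (B ∩ C))^c.

Yes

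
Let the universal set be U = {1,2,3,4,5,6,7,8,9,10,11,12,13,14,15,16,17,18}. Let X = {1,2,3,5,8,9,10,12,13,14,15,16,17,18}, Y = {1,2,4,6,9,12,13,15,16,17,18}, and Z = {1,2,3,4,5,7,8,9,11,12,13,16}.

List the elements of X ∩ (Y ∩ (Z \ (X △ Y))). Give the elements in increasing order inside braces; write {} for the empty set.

{1,2,9,12,13,16}

X △ Y = {3,4,5,6,8,10,14}
Z \ (X △ Y) = {1,2,7,9,11,12,13,16}
Y ∩ (Z \ (X △ Y)) = {1,2,9,12,13,16}
X ∩ (Y ∩ (Z \ (X △ Y))) = {1,2,9,12,13,16}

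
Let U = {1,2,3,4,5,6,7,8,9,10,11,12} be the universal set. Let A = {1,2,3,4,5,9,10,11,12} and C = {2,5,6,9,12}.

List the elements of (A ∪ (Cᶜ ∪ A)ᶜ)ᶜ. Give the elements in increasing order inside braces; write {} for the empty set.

{7,8}

Cᶜ = {1,3,4,7,8,10,11}
Cᶜ ∪ A = {1,2,3,4,5,7,8,9,10,11,12}
(Cᶜ ∪ A)ᶜ = {6}
A ∪ (Cᶜ ∪ A)ᶜ = {1,2,3,4,5,6,9,10,11,12}
(A ∪ (Cᶜ ∪ A)ᶜ)ᶜ = {7,8}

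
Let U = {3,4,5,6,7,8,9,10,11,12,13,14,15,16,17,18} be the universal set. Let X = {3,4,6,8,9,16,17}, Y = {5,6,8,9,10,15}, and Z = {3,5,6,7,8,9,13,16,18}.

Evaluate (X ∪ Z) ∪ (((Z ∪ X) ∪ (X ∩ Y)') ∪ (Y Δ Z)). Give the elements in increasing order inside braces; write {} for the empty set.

{3,4,5,6,7,8,9,10,11,12,13,14,15,16,17,18}

X ∪ Z = {3,4,5,6,7,8,9,13,16,17,18}
Z ∪ X = {3,4,5,6,7,8,9,13,16,17,18}
X ∩ Y = {6,8,9}
(X ∩ Y)' = {3,4,5,7,10,11,12,13,14,15,16,17,18}
(Z ∪ X) ∪ (X ∩ Y)' = {3,4,5,6,7,8,9,10,11,12,13,14,15,16,17,18}
Y Δ Z = {3,7,10,13,15,16,18}
((Z ∪ X) ∪ (X ∩ Y)') ∪ (Y Δ Z) = {3,4,5,6,7,8,9,10,11,12,13,14,15,16,17,18}
(X ∪ Z) ∪ (((Z ∪ X) ∪ (X ∩ Y)') ∪ (Y Δ Z)) = {3,4,5,6,7,8,9,10,11,12,13,14,15,16,17,18}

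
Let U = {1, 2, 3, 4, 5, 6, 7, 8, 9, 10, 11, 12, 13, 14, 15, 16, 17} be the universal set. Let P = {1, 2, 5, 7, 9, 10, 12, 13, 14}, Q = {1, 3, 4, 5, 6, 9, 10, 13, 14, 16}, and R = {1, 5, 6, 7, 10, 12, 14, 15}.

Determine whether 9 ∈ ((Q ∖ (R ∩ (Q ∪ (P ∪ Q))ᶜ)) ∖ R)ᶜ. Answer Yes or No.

9 ∈ P and 9 ∈ Q, so 9 ∈ P ∪ Q
9 ∈ Q and 9 ∈ (P ∪ Q), so 9 ∈ Q ∪ (P ∪ Q)
9 ∉ (Q ∪ (P ∪ Q))ᶜ since 9 ∈ (Q ∪ (P ∪ Q))
9 ∉ R and 9 ∉ (Q ∪ (P ∪ Q))ᶜ, so 9 ∉ R ∩ (Q ∪ (P ∪ Q))ᶜ
9 ∈ Q and 9 ∉ (R ∩ (Q ∪ (P ∪ Q))ᶜ), so 9 ∈ Q ∖ (R ∩ (Q ∪ (P ∪ Q))ᶜ)
9 ∈ (Q ∖ (R ∩ (Q ∪ (P ∪ Q))ᶜ)) and 9 ∉ R, so 9 ∈ (Q ∖ (R ∩ (Q ∪ (P ∪ Q))ᶜ)) ∖ R
9 ∉ ((Q ∖ (R ∩ (Q ∪ (P ∪ Q))ᶜ)) ∖ R)ᶜ since 9 ∈ ((Q ∖ (R ∩ (Q ∪ (P ∪ Q))ᶜ)) ∖ R)

No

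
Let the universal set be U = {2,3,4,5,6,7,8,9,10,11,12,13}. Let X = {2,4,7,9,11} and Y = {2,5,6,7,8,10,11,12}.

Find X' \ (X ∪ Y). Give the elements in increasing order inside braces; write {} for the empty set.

{3,13}

X' = {3,5,6,8,10,12,13}
X ∪ Y = {2,4,5,6,7,8,9,10,11,12}
X' \ (X ∪ Y) = {3,13}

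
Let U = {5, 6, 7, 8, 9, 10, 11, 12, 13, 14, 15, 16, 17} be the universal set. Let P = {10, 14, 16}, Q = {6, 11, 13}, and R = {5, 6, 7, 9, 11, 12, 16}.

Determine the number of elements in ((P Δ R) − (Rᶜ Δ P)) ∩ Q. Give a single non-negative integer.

2

P Δ R = {5, 6, 7, 9, 10, 11, 12, 14}
Rᶜ = {8, 10, 13, 14, 15, 17}
Rᶜ Δ P = {8, 13, 15, 16, 17}
(P Δ R) − (Rᶜ Δ P) = {5, 6, 7, 9, 10, 11, 12, 14}
((P Δ R) − (Rᶜ Δ P)) ∩ Q = {6, 11}
|((P Δ R) − (Rᶜ Δ P)) ∩ Q| = 2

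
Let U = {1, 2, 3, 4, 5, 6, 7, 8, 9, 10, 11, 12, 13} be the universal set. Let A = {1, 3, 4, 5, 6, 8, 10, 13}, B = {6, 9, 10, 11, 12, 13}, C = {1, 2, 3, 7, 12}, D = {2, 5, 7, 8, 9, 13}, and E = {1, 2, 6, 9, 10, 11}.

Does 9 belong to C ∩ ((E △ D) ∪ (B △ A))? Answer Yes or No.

9 ∈ E and 9 ∈ D, so 9 ∉ E △ D
9 ∈ B and 9 ∉ A, so 9 ∈ B △ A
9 ∉ (E △ D) and 9 ∈ (B △ A), so 9 ∈ (E △ D) ∪ (B △ A)
9 ∉ C and 9 ∈ ((E △ D) ∪ (B △ A)), so 9 ∉ C ∩ ((E △ D) ∪ (B △ A))

No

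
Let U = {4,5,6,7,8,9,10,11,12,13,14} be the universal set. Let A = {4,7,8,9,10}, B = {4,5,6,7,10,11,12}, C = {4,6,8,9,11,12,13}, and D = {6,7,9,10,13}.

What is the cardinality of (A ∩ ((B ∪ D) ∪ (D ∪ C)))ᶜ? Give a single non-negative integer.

B ∪ D = {4,5,6,7,9,10,11,12,13}
D ∪ C = {4,6,7,8,9,10,11,12,13}
(B ∪ D) ∪ (D ∪ C) = {4,5,6,7,8,9,10,11,12,13}
A ∩ ((B ∪ D) ∪ (D ∪ C)) = {4,7,8,9,10}
(A ∩ ((B ∪ D) ∪ (D ∪ C)))ᶜ = {5,6,11,12,13,14}
|(A ∩ ((B ∪ D) ∪ (D ∪ C)))ᶜ| = 6

6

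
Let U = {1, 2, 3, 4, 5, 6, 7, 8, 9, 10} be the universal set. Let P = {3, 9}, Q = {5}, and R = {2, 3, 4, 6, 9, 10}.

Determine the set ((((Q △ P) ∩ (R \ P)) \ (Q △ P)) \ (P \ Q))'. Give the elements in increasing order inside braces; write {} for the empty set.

Q △ P = {3, 5, 9}
R \ P = {2, 4, 6, 10}
(Q △ P) ∩ (R \ P) = {}
((Q △ P) ∩ (R \ P)) \ (Q △ P) = {}
P \ Q = {3, 9}
(((Q △ P) ∩ (R \ P)) \ (Q △ P)) \ (P \ Q) = {}
((((Q △ P) ∩ (R \ P)) \ (Q △ P)) \ (P \ Q))' = {1, 2, 3, 4, 5, 6, 7, 8, 9, 10}

{1, 2, 3, 4, 5, 6, 7, 8, 9, 10}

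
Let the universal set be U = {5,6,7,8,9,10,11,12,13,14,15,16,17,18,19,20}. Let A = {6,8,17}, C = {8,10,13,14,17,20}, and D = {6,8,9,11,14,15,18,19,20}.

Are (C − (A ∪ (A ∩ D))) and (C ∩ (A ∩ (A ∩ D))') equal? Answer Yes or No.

A ∩ D = {6,8}
A ∪ (A ∩ D) = {6,8,17}
C − (A ∪ (A ∩ D)) = {10,13,14,20}
A ∩ (A ∩ D) = {6,8}
(A ∩ (A ∩ D))' = {5,7,9,10,11,12,13,14,15,16,17,18,19,20}
C ∩ (A ∩ (A ∩ D))' = {10,13,14,17,20}
17 ∈ C ∩ (A ∩ (A ∩ D))' but 17 ∉ C − (A ∪ (A ∩ D)), so they differ.

No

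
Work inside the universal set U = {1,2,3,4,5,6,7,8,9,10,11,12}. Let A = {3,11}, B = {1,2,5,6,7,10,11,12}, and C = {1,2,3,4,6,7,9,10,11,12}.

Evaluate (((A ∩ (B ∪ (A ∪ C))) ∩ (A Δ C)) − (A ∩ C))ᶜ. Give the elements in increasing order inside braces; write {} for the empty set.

{1,2,3,4,5,6,7,8,9,10,11,12}

A ∪ C = {1,2,3,4,6,7,9,10,11,12}
B ∪ (A ∪ C) = {1,2,3,4,5,6,7,9,10,11,12}
A ∩ (B ∪ (A ∪ C)) = {3,11}
A Δ C = {1,2,4,6,7,9,10,12}
(A ∩ (B ∪ (A ∪ C))) ∩ (A Δ C) = {}
A ∩ C = {3,11}
((A ∩ (B ∪ (A ∪ C))) ∩ (A Δ C)) − (A ∩ C) = {}
(((A ∩ (B ∪ (A ∪ C))) ∩ (A Δ C)) − (A ∩ C))ᶜ = {1,2,3,4,5,6,7,8,9,10,11,12}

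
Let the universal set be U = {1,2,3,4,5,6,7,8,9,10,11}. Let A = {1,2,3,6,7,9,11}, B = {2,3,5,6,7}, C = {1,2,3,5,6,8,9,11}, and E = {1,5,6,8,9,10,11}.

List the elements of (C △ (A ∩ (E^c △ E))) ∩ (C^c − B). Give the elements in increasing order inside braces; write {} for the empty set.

{}

E^c = {2,3,4,7}
E^c △ E = {1,2,3,4,5,6,7,8,9,10,11}
A ∩ (E^c △ E) = {1,2,3,6,7,9,11}
C △ (A ∩ (E^c △ E)) = {5,7,8}
C^c = {4,7,10}
C^c − B = {4,10}
(C △ (A ∩ (E^c △ E))) ∩ (C^c − B) = {}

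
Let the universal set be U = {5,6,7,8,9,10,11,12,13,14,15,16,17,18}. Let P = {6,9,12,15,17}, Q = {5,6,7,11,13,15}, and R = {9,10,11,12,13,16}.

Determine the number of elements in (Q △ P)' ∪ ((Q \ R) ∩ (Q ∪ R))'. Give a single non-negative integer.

12

Q △ P = {5,7,9,11,12,13,17}
(Q △ P)' = {6,8,10,14,15,16,18}
Q \ R = {5,6,7,15}
Q ∪ R = {5,6,7,9,10,11,12,13,15,16}
(Q \ R) ∩ (Q ∪ R) = {5,6,7,15}
((Q \ R) ∩ (Q ∪ R))' = {8,9,10,11,12,13,14,16,17,18}
(Q △ P)' ∪ ((Q \ R) ∩ (Q ∪ R))' = {6,8,9,10,11,12,13,14,15,16,17,18}
|(Q △ P)' ∪ ((Q \ R) ∩ (Q ∪ R))'| = 12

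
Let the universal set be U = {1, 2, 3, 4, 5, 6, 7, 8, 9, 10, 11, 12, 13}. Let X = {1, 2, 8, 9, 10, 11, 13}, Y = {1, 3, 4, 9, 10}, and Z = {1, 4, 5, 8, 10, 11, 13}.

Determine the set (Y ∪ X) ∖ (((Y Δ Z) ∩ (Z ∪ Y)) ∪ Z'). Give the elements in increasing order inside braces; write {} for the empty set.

Y ∪ X = {1, 2, 3, 4, 8, 9, 10, 11, 13}
Y Δ Z = {3, 5, 8, 9, 11, 13}
Z ∪ Y = {1, 3, 4, 5, 8, 9, 10, 11, 13}
(Y Δ Z) ∩ (Z ∪ Y) = {3, 5, 8, 9, 11, 13}
Z' = {2, 3, 6, 7, 9, 12}
((Y Δ Z) ∩ (Z ∪ Y)) ∪ Z' = {2, 3, 5, 6, 7, 8, 9, 11, 12, 13}
(Y ∪ X) ∖ (((Y Δ Z) ∩ (Z ∪ Y)) ∪ Z') = {1, 4, 10}

{1, 4, 10}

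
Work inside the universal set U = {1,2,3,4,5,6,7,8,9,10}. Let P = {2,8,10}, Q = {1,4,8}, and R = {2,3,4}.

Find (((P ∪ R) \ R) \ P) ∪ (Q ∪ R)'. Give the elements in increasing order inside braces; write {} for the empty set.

{5,6,7,9,10}

P ∪ R = {2,3,4,8,10}
(P ∪ R) \ R = {8,10}
((P ∪ R) \ R) \ P = {}
Q ∪ R = {1,2,3,4,8}
(Q ∪ R)' = {5,6,7,9,10}
(((P ∪ R) \ R) \ P) ∪ (Q ∪ R)' = {5,6,7,9,10}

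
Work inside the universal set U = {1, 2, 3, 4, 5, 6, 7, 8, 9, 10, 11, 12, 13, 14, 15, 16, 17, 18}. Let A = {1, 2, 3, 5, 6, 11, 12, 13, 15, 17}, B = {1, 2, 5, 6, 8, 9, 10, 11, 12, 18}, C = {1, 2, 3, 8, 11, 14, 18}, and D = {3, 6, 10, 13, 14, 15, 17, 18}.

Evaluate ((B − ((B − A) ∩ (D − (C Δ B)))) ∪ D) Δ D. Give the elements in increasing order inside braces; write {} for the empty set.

{1, 2, 5, 8, 9, 11, 12}

B − A = {8, 9, 10, 18}
C Δ B = {3, 5, 6, 9, 10, 12, 14}
D − (C Δ B) = {13, 15, 17, 18}
(B − A) ∩ (D − (C Δ B)) = {18}
B − ((B − A) ∩ (D − (C Δ B))) = {1, 2, 5, 6, 8, 9, 10, 11, 12}
(B − ((B − A) ∩ (D − (C Δ B)))) ∪ D = {1, 2, 3, 5, 6, 8, 9, 10, 11, 12, 13, 14, 15, 17, 18}
((B − ((B − A) ∩ (D − (C Δ B)))) ∪ D) Δ D = {1, 2, 5, 8, 9, 11, 12}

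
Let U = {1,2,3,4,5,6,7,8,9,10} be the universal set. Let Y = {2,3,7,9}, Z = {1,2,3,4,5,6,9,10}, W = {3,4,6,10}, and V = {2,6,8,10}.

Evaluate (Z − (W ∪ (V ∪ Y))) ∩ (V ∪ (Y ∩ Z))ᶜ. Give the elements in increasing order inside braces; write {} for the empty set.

V ∪ Y = {2,3,6,7,8,9,10}
W ∪ (V ∪ Y) = {2,3,4,6,7,8,9,10}
Z − (W ∪ (V ∪ Y)) = {1,5}
Y ∩ Z = {2,3,9}
V ∪ (Y ∩ Z) = {2,3,6,8,9,10}
(V ∪ (Y ∩ Z))ᶜ = {1,4,5,7}
(Z − (W ∪ (V ∪ Y))) ∩ (V ∪ (Y ∩ Z))ᶜ = {1,5}

{1,5}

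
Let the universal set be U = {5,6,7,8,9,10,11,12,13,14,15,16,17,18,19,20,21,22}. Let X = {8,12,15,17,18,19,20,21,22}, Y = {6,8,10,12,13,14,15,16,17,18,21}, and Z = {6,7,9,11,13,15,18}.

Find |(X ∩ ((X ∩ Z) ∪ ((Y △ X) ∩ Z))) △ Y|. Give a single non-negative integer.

9

X ∩ Z = {15,18}
Y △ X = {6,10,13,14,16,19,20,22}
(Y △ X) ∩ Z = {6,13}
(X ∩ Z) ∪ ((Y △ X) ∩ Z) = {6,13,15,18}
X ∩ ((X ∩ Z) ∪ ((Y △ X) ∩ Z)) = {15,18}
(X ∩ ((X ∩ Z) ∪ ((Y △ X) ∩ Z))) △ Y = {6,8,10,12,13,14,16,17,21}
|(X ∩ ((X ∩ Z) ∪ ((Y △ X) ∩ Z))) △ Y| = 9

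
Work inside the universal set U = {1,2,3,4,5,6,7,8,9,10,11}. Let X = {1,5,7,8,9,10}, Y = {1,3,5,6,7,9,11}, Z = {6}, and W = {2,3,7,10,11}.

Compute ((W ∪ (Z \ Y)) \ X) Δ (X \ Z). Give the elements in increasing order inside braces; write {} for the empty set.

Z \ Y = {}
W ∪ (Z \ Y) = {2,3,7,10,11}
(W ∪ (Z \ Y)) \ X = {2,3,11}
X \ Z = {1,5,7,8,9,10}
((W ∪ (Z \ Y)) \ X) Δ (X \ Z) = {1,2,3,5,7,8,9,10,11}

{1,2,3,5,7,8,9,10,11}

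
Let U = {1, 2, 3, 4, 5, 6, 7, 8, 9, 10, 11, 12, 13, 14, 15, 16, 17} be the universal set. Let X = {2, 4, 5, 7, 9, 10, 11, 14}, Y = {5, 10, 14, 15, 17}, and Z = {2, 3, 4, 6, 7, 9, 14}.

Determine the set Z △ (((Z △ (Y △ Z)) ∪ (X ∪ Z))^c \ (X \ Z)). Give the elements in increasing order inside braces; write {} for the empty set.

Y △ Z = {2, 3, 4, 5, 6, 7, 9, 10, 15, 17}
Z △ (Y △ Z) = {5, 10, 14, 15, 17}
X ∪ Z = {2, 3, 4, 5, 6, 7, 9, 10, 11, 14}
(Z △ (Y △ Z)) ∪ (X ∪ Z) = {2, 3, 4, 5, 6, 7, 9, 10, 11, 14, 15, 17}
((Z △ (Y △ Z)) ∪ (X ∪ Z))^c = {1, 8, 12, 13, 16}
X \ Z = {5, 10, 11}
((Z △ (Y △ Z)) ∪ (X ∪ Z))^c \ (X \ Z) = {1, 8, 12, 13, 16}
Z △ (((Z △ (Y △ Z)) ∪ (X ∪ Z))^c \ (X \ Z)) = {1, 2, 3, 4, 6, 7, 8, 9, 12, 13, 14, 16}

{1, 2, 3, 4, 6, 7, 8, 9, 12, 13, 14, 16}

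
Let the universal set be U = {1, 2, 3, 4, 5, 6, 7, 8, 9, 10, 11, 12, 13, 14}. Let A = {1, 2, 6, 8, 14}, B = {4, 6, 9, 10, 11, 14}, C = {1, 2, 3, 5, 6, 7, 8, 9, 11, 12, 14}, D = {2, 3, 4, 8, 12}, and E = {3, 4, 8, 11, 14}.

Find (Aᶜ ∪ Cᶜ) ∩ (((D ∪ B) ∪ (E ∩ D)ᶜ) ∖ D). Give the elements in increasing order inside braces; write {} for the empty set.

{5, 7, 9, 10, 11, 13}

Aᶜ = {3, 4, 5, 7, 9, 10, 11, 12, 13}
Cᶜ = {4, 10, 13}
Aᶜ ∪ Cᶜ = {3, 4, 5, 7, 9, 10, 11, 12, 13}
D ∪ B = {2, 3, 4, 6, 8, 9, 10, 11, 12, 14}
E ∩ D = {3, 4, 8}
(E ∩ D)ᶜ = {1, 2, 5, 6, 7, 9, 10, 11, 12, 13, 14}
(D ∪ B) ∪ (E ∩ D)ᶜ = {1, 2, 3, 4, 5, 6, 7, 8, 9, 10, 11, 12, 13, 14}
((D ∪ B) ∪ (E ∩ D)ᶜ) ∖ D = {1, 5, 6, 7, 9, 10, 11, 13, 14}
(Aᶜ ∪ Cᶜ) ∩ (((D ∪ B) ∪ (E ∩ D)ᶜ) ∖ D) = {5, 7, 9, 10, 11, 13}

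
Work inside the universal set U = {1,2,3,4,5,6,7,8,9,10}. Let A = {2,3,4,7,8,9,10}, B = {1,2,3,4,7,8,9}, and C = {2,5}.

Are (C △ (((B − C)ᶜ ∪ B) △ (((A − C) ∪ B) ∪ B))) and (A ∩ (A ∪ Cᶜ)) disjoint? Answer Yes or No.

No

B − C = {1,3,4,7,8,9}
(B − C)ᶜ = {2,5,6,10}
(B − C)ᶜ ∪ B = {1,2,3,4,5,6,7,8,9,10}
A − C = {3,4,7,8,9,10}
(A − C) ∪ B = {1,2,3,4,7,8,9,10}
((A − C) ∪ B) ∪ B = {1,2,3,4,7,8,9,10}
((B − C)ᶜ ∪ B) △ (((A − C) ∪ B) ∪ B) = {5,6}
C △ (((B − C)ᶜ ∪ B) △ (((A − C) ∪ B) ∪ B)) = {2,6}
Cᶜ = {1,3,4,6,7,8,9,10}
A ∪ Cᶜ = {1,2,3,4,6,7,8,9,10}
A ∩ (A ∪ Cᶜ) = {2,3,4,7,8,9,10}
2 lies in both, so they are not disjoint.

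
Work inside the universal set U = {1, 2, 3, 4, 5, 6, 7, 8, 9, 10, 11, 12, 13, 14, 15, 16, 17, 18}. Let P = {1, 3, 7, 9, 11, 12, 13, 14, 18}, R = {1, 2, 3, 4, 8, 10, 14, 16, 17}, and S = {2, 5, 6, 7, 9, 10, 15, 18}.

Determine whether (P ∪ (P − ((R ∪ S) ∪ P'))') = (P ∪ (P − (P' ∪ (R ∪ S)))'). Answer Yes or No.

R ∪ S = {1, 2, 3, 4, 5, 6, 7, 8, 9, 10, 14, 15, 16, 17, 18}
P' = {2, 4, 5, 6, 8, 10, 15, 16, 17}
(R ∪ S) ∪ P' = {1, 2, 3, 4, 5, 6, 7, 8, 9, 10, 14, 15, 16, 17, 18}
P − ((R ∪ S) ∪ P') = {11, 12, 13}
(P − ((R ∪ S) ∪ P'))' = {1, 2, 3, 4, 5, 6, 7, 8, 9, 10, 14, 15, 16, 17, 18}
P ∪ (P − ((R ∪ S) ∪ P'))' = {1, 2, 3, 4, 5, 6, 7, 8, 9, 10, 11, 12, 13, 14, 15, 16, 17, 18}
P' ∪ (R ∪ S) = {1, 2, 3, 4, 5, 6, 7, 8, 9, 10, 14, 15, 16, 17, 18}
P − (P' ∪ (R ∪ S)) = {11, 12, 13}
(P − (P' ∪ (R ∪ S)))' = {1, 2, 3, 4, 5, 6, 7, 8, 9, 10, 14, 15, 16, 17, 18}
P ∪ (P − (P' ∪ (R ∪ S)))' = {1, 2, 3, 4, 5, 6, 7, 8, 9, 10, 11, 12, 13, 14, 15, 16, 17, 18}
Both equal {1, 2, 3, 4, 5, 6, 7, 8, 9, 10, 11, 12, 13, 14, 15, 16, 17, 18}, so P ∪ (P − ((R ∪ S) ∪ P'))' = P ∪ (P − (P' ∪ (R ∪ S)))'.

Yes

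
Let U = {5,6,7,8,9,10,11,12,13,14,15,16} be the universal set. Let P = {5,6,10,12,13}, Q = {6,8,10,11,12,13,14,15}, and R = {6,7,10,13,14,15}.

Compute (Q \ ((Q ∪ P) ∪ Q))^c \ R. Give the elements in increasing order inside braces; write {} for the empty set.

Q ∪ P = {5,6,8,10,11,12,13,14,15}
(Q ∪ P) ∪ Q = {5,6,8,10,11,12,13,14,15}
Q \ ((Q ∪ P) ∪ Q) = {}
(Q \ ((Q ∪ P) ∪ Q))^c = {5,6,7,8,9,10,11,12,13,14,15,16}
(Q \ ((Q ∪ P) ∪ Q))^c \ R = {5,8,9,11,12,16}

{5,8,9,11,12,16}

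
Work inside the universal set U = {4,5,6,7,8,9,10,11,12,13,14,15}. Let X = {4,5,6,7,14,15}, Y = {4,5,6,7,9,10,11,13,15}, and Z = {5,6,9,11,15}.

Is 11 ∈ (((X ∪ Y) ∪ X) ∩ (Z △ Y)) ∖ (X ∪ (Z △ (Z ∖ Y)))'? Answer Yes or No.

11 ∉ X and 11 ∈ Y, so 11 ∈ X ∪ Y
11 ∈ (X ∪ Y) and 11 ∉ X, so 11 ∈ (X ∪ Y) ∪ X
11 ∈ Z and 11 ∈ Y, so 11 ∉ Z △ Y
11 ∈ ((X ∪ Y) ∪ X) and 11 ∉ (Z △ Y), so 11 ∉ ((X ∪ Y) ∪ X) ∩ (Z △ Y)
11 ∈ Z and 11 ∈ Y, so 11 ∉ Z ∖ Y
11 ∈ Z and 11 ∉ (Z ∖ Y), so 11 ∈ Z △ (Z ∖ Y)
11 ∉ X and 11 ∈ (Z △ (Z ∖ Y)), so 11 ∈ X ∪ (Z △ (Z ∖ Y))
11 ∉ (X ∪ (Z △ (Z ∖ Y)))' since 11 ∈ (X ∪ (Z △ (Z ∖ Y)))
11 ∉ (((X ∪ Y) ∪ X) ∩ (Z △ Y)) and 11 ∉ (X ∪ (Z △ (Z ∖ Y)))', so 11 ∉ (((X ∪ Y) ∪ X) ∩ (Z △ Y)) ∖ (X ∪ (Z △ (Z ∖ Y)))'

No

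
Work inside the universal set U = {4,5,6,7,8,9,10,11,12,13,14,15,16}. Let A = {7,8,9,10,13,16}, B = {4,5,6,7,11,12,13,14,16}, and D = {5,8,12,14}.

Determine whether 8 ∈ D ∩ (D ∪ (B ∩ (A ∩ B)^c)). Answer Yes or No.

Yes

8 ∈ A and 8 ∉ B, so 8 ∉ A ∩ B
8 ∈ (A ∩ B)^c since 8 ∉ (A ∩ B)
8 ∉ B and 8 ∈ (A ∩ B)^c, so 8 ∉ B ∩ (A ∩ B)^c
8 ∈ D and 8 ∉ (B ∩ (A ∩ B)^c), so 8 ∈ D ∪ (B ∩ (A ∩ B)^c)
8 ∈ D and 8 ∈ (D ∪ (B ∩ (A ∩ B)^c)), so 8 ∈ D ∩ (D ∪ (B ∩ (A ∩ B)^c))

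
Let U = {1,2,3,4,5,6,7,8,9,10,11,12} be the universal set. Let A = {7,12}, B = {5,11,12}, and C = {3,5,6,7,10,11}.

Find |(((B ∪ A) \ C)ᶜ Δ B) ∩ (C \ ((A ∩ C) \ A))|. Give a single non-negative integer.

4

B ∪ A = {5,7,11,12}
(B ∪ A) \ C = {12}
((B ∪ A) \ C)ᶜ = {1,2,3,4,5,6,7,8,9,10,11}
((B ∪ A) \ C)ᶜ Δ B = {1,2,3,4,6,7,8,9,10,12}
A ∩ C = {7}
(A ∩ C) \ A = {}
C \ ((A ∩ C) \ A) = {3,5,6,7,10,11}
(((B ∪ A) \ C)ᶜ Δ B) ∩ (C \ ((A ∩ C) \ A)) = {3,6,7,10}
|(((B ∪ A) \ C)ᶜ Δ B) ∩ (C \ ((A ∩ C) \ A))| = 4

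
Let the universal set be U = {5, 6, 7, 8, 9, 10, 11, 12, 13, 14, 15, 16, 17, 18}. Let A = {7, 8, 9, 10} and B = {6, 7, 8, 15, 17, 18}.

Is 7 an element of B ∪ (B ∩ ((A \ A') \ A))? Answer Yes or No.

7 ∈ A, so 7 ∉ A'
7 ∈ A and 7 ∉ A', so 7 ∈ A \ A'
7 ∈ (A \ A') and 7 ∈ A, so 7 ∉ (A \ A') \ A
7 ∈ B and 7 ∉ ((A \ A') \ A), so 7 ∉ B ∩ ((A \ A') \ A)
7 ∈ B and 7 ∉ (B ∩ ((A \ A') \ A)), so 7 ∈ B ∪ (B ∩ ((A \ A') \ A))

Yes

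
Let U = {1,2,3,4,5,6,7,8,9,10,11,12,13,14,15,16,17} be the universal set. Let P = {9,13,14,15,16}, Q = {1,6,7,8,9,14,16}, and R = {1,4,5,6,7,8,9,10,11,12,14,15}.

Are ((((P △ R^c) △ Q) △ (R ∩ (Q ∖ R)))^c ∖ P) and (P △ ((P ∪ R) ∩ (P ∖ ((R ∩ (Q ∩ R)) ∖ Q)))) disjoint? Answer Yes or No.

R^c = {2,3,13,16,17}
P △ R^c = {2,3,9,14,15,17}
(P △ R^c) △ Q = {1,2,3,6,7,8,15,16,17}
Q ∖ R = {16}
R ∩ (Q ∖ R) = {}
((P △ R^c) △ Q) △ (R ∩ (Q ∖ R)) = {1,2,3,6,7,8,15,16,17}
(((P △ R^c) △ Q) △ (R ∩ (Q ∖ R)))^c = {4,5,9,10,11,12,13,14}
(((P △ R^c) △ Q) △ (R ∩ (Q ∖ R)))^c ∖ P = {4,5,10,11,12}
P ∪ R = {1,4,5,6,7,8,9,10,11,12,13,14,15,16}
Q ∩ R = {1,6,7,8,9,14}
R ∩ (Q ∩ R) = {1,6,7,8,9,14}
(R ∩ (Q ∩ R)) ∖ Q = {}
P ∖ ((R ∩ (Q ∩ R)) ∖ Q) = {9,13,14,15,16}
(P ∪ R) ∩ (P ∖ ((R ∩ (Q ∩ R)) ∖ Q)) = {9,13,14,15,16}
P △ ((P ∪ R) ∩ (P ∖ ((R ∩ (Q ∩ R)) ∖ Q))) = {}
{4,5,10,11,12} and {} share no elements.

Yes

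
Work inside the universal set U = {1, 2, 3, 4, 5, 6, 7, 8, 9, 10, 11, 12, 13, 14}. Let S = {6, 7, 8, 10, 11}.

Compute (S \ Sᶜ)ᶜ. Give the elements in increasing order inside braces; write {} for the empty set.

{1, 2, 3, 4, 5, 9, 12, 13, 14}

Sᶜ = {1, 2, 3, 4, 5, 9, 12, 13, 14}
S \ Sᶜ = {6, 7, 8, 10, 11}
(S \ Sᶜ)ᶜ = {1, 2, 3, 4, 5, 9, 12, 13, 14}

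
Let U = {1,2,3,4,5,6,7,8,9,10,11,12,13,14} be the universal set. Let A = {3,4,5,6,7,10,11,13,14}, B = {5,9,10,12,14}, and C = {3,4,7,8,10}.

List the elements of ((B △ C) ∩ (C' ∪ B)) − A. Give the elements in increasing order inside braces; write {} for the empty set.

{9,12}

B △ C = {3,4,5,7,8,9,12,14}
C' = {1,2,5,6,9,11,12,13,14}
C' ∪ B = {1,2,5,6,9,10,11,12,13,14}
(B △ C) ∩ (C' ∪ B) = {5,9,12,14}
((B △ C) ∩ (C' ∪ B)) − A = {9,12}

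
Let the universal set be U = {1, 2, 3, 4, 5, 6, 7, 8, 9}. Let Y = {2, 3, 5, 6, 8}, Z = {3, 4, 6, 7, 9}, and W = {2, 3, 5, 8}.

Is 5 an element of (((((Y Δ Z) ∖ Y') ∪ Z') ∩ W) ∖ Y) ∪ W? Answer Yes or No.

Yes

5 ∈ Y and 5 ∉ Z, so 5 ∈ Y Δ Z
5 ∈ Y, so 5 ∉ Y'
5 ∈ (Y Δ Z) and 5 ∉ Y', so 5 ∈ (Y Δ Z) ∖ Y'
5 ∉ Z, so 5 ∈ Z'
5 ∈ ((Y Δ Z) ∖ Y') and 5 ∈ Z', so 5 ∈ ((Y Δ Z) ∖ Y') ∪ Z'
5 ∈ (((Y Δ Z) ∖ Y') ∪ Z') and 5 ∈ W, so 5 ∈ (((Y Δ Z) ∖ Y') ∪ Z') ∩ W
5 ∈ ((((Y Δ Z) ∖ Y') ∪ Z') ∩ W) and 5 ∈ Y, so 5 ∉ ((((Y Δ Z) ∖ Y') ∪ Z') ∩ W) ∖ Y
5 ∉ (((((Y Δ Z) ∖ Y') ∪ Z') ∩ W) ∖ Y) and 5 ∈ W, so 5 ∈ (((((Y Δ Z) ∖ Y') ∪ Z') ∩ W) ∖ Y) ∪ W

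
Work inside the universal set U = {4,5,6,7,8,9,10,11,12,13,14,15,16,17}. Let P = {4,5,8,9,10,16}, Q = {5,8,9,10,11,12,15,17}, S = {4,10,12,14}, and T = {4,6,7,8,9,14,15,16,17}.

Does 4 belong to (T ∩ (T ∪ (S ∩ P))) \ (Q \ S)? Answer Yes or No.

Yes

4 ∈ S and 4 ∈ P, so 4 ∈ S ∩ P
4 ∈ T and 4 ∈ (S ∩ P), so 4 ∈ T ∪ (S ∩ P)
4 ∈ T and 4 ∈ (T ∪ (S ∩ P)), so 4 ∈ T ∩ (T ∪ (S ∩ P))
4 ∉ Q and 4 ∈ S, so 4 ∉ Q \ S
4 ∈ (T ∩ (T ∪ (S ∩ P))) and 4 ∉ (Q \ S), so 4 ∈ (T ∩ (T ∪ (S ∩ P))) \ (Q \ S)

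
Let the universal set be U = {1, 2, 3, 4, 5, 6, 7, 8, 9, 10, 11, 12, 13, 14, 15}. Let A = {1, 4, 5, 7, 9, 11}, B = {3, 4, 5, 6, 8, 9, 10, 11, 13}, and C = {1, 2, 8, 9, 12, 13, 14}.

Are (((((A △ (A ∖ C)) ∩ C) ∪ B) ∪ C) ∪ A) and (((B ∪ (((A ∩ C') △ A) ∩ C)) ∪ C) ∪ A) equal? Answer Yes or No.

A ∖ C = {4, 5, 7, 11}
A △ (A ∖ C) = {1, 9}
(A △ (A ∖ C)) ∩ C = {1, 9}
((A △ (A ∖ C)) ∩ C) ∪ B = {1, 3, 4, 5, 6, 8, 9, 10, 11, 13}
(((A △ (A ∖ C)) ∩ C) ∪ B) ∪ C = {1, 2, 3, 4, 5, 6, 8, 9, 10, 11, 12, 13, 14}
((((A △ (A ∖ C)) ∩ C) ∪ B) ∪ C) ∪ A = {1, 2, 3, 4, 5, 6, 7, 8, 9, 10, 11, 12, 13, 14}
C' = {3, 4, 5, 6, 7, 10, 11, 15}
A ∩ C' = {4, 5, 7, 11}
(A ∩ C') △ A = {1, 9}
((A ∩ C') △ A) ∩ C = {1, 9}
B ∪ (((A ∩ C') △ A) ∩ C) = {1, 3, 4, 5, 6, 8, 9, 10, 11, 13}
(B ∪ (((A ∩ C') △ A) ∩ C)) ∪ C = {1, 2, 3, 4, 5, 6, 8, 9, 10, 11, 12, 13, 14}
((B ∪ (((A ∩ C') △ A) ∩ C)) ∪ C) ∪ A = {1, 2, 3, 4, 5, 6, 7, 8, 9, 10, 11, 12, 13, 14}
Both equal {1, 2, 3, 4, 5, 6, 7, 8, 9, 10, 11, 12, 13, 14}, so ((((A △ (A ∖ C)) ∩ C) ∪ B) ∪ C) ∪ A = ((B ∪ (((A ∩ C') △ A) ∩ C)) ∪ C) ∪ A.

Yes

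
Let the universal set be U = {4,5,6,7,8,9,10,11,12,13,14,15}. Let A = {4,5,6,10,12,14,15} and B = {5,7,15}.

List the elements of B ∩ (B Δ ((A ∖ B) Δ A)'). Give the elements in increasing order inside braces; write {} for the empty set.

{5,15}

A ∖ B = {4,6,10,12,14}
(A ∖ B) Δ A = {5,15}
((A ∖ B) Δ A)' = {4,6,7,8,9,10,11,12,13,14}
B Δ ((A ∖ B) Δ A)' = {4,5,6,8,9,10,11,12,13,14,15}
B ∩ (B Δ ((A ∖ B) Δ A)') = {5,15}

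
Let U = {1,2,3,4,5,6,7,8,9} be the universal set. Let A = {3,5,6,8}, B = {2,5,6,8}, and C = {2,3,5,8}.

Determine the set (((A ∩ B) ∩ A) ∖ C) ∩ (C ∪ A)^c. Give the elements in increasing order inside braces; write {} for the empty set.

{}

A ∩ B = {5,6,8}
(A ∩ B) ∩ A = {5,6,8}
((A ∩ B) ∩ A) ∖ C = {6}
C ∪ A = {2,3,5,6,8}
(C ∪ A)^c = {1,4,7,9}
(((A ∩ B) ∩ A) ∖ C) ∩ (C ∪ A)^c = {}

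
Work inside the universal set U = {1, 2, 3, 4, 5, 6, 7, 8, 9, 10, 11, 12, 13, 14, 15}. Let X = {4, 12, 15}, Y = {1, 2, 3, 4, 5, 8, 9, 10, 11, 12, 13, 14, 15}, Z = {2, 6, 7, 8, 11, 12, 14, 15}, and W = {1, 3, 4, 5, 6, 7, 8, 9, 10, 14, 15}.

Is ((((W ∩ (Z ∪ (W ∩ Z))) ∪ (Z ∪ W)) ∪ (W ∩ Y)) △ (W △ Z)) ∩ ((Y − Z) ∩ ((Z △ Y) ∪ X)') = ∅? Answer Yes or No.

Yes

W ∩ Z = {6, 7, 8, 14, 15}
Z ∪ (W ∩ Z) = {2, 6, 7, 8, 11, 12, 14, 15}
W ∩ (Z ∪ (W ∩ Z)) = {6, 7, 8, 14, 15}
Z ∪ W = {1, 2, 3, 4, 5, 6, 7, 8, 9, 10, 11, 12, 14, 15}
(W ∩ (Z ∪ (W ∩ Z))) ∪ (Z ∪ W) = {1, 2, 3, 4, 5, 6, 7, 8, 9, 10, 11, 12, 14, 15}
W ∩ Y = {1, 3, 4, 5, 8, 9, 10, 14, 15}
((W ∩ (Z ∪ (W ∩ Z))) ∪ (Z ∪ W)) ∪ (W ∩ Y) = {1, 2, 3, 4, 5, 6, 7, 8, 9, 10, 11, 12, 14, 15}
W △ Z = {1, 2, 3, 4, 5, 9, 10, 11, 12}
(((W ∩ (Z ∪ (W ∩ Z))) ∪ (Z ∪ W)) ∪ (W ∩ Y)) △ (W △ Z) = {6, 7, 8, 14, 15}
Y − Z = {1, 3, 4, 5, 9, 10, 13}
Z △ Y = {1, 3, 4, 5, 6, 7, 9, 10, 13}
(Z △ Y) ∪ X = {1, 3, 4, 5, 6, 7, 9, 10, 12, 13, 15}
((Z △ Y) ∪ X)' = {2, 8, 11, 14}
(Y − Z) ∩ ((Z △ Y) ∪ X)' = {}
{6, 7, 8, 14, 15} and {} share no elements.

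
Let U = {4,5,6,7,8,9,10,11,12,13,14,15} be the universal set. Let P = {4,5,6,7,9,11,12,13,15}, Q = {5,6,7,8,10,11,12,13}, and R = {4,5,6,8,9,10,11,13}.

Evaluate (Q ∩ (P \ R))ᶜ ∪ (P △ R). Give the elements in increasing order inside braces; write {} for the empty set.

{4,5,6,7,8,9,10,11,12,13,14,15}

P \ R = {7,12,15}
Q ∩ (P \ R) = {7,12}
(Q ∩ (P \ R))ᶜ = {4,5,6,8,9,10,11,13,14,15}
P △ R = {7,8,10,12,15}
(Q ∩ (P \ R))ᶜ ∪ (P △ R) = {4,5,6,7,8,9,10,11,12,13,14,15}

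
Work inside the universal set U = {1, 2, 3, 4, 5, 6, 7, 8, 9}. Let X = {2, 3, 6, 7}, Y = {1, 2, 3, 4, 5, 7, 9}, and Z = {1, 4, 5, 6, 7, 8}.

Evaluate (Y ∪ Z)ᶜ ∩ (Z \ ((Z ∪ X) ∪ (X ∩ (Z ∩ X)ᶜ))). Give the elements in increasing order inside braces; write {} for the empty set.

Y ∪ Z = {1, 2, 3, 4, 5, 6, 7, 8, 9}
(Y ∪ Z)ᶜ = {}
Z ∪ X = {1, 2, 3, 4, 5, 6, 7, 8}
Z ∩ X = {6, 7}
(Z ∩ X)ᶜ = {1, 2, 3, 4, 5, 8, 9}
X ∩ (Z ∩ X)ᶜ = {2, 3}
(Z ∪ X) ∪ (X ∩ (Z ∩ X)ᶜ) = {1, 2, 3, 4, 5, 6, 7, 8}
Z \ ((Z ∪ X) ∪ (X ∩ (Z ∩ X)ᶜ)) = {}
(Y ∪ Z)ᶜ ∩ (Z \ ((Z ∪ X) ∪ (X ∩ (Z ∩ X)ᶜ))) = {}

{}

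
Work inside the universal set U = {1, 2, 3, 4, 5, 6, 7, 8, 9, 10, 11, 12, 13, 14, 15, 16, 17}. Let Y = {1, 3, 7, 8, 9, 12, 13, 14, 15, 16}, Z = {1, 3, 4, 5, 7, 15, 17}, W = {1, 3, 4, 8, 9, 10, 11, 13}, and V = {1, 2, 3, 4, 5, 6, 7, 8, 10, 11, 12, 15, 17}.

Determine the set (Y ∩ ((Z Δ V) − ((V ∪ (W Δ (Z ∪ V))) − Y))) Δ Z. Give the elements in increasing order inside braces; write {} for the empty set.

Z Δ V = {2, 6, 8, 10, 11, 12}
Z ∪ V = {1, 2, 3, 4, 5, 6, 7, 8, 10, 11, 12, 15, 17}
W Δ (Z ∪ V) = {2, 5, 6, 7, 9, 12, 13, 15, 17}
V ∪ (W Δ (Z ∪ V)) = {1, 2, 3, 4, 5, 6, 7, 8, 9, 10, 11, 12, 13, 15, 17}
(V ∪ (W Δ (Z ∪ V))) − Y = {2, 4, 5, 6, 10, 11, 17}
(Z Δ V) − ((V ∪ (W Δ (Z ∪ V))) − Y) = {8, 12}
Y ∩ ((Z Δ V) − ((V ∪ (W Δ (Z ∪ V))) − Y)) = {8, 12}
(Y ∩ ((Z Δ V) − ((V ∪ (W Δ (Z ∪ V))) − Y))) Δ Z = {1, 3, 4, 5, 7, 8, 12, 15, 17}

{1, 3, 4, 5, 7, 8, 12, 15, 17}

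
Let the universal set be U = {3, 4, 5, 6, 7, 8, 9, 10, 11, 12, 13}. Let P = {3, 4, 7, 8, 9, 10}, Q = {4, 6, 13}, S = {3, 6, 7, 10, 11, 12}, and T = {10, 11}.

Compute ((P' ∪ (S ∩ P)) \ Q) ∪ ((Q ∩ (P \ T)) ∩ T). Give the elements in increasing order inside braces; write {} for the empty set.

P' = {5, 6, 11, 12, 13}
S ∩ P = {3, 7, 10}
P' ∪ (S ∩ P) = {3, 5, 6, 7, 10, 11, 12, 13}
(P' ∪ (S ∩ P)) \ Q = {3, 5, 7, 10, 11, 12}
P \ T = {3, 4, 7, 8, 9}
Q ∩ (P \ T) = {4}
(Q ∩ (P \ T)) ∩ T = {}
((P' ∪ (S ∩ P)) \ Q) ∪ ((Q ∩ (P \ T)) ∩ T) = {3, 5, 7, 10, 11, 12}

{3, 5, 7, 10, 11, 12}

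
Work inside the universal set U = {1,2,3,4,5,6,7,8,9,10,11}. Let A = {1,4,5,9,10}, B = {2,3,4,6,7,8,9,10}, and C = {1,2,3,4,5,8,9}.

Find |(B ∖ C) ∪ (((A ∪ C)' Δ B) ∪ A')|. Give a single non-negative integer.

B ∖ C = {6,7,10}
A ∪ C = {1,2,3,4,5,8,9,10}
(A ∪ C)' = {6,7,11}
(A ∪ C)' Δ B = {2,3,4,8,9,10,11}
A' = {2,3,6,7,8,11}
((A ∪ C)' Δ B) ∪ A' = {2,3,4,6,7,8,9,10,11}
(B ∖ C) ∪ (((A ∪ C)' Δ B) ∪ A') = {2,3,4,6,7,8,9,10,11}
|(B ∖ C) ∪ (((A ∪ C)' Δ B) ∪ A')| = 9

9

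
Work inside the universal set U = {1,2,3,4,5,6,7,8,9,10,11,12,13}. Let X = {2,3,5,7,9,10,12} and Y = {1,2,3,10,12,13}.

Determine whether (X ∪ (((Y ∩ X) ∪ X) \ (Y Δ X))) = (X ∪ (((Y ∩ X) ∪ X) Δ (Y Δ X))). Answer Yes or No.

Y ∩ X = {2,3,10,12}
(Y ∩ X) ∪ X = {2,3,5,7,9,10,12}
Y Δ X = {1,5,7,9,13}
((Y ∩ X) ∪ X) \ (Y Δ X) = {2,3,10,12}
X ∪ (((Y ∩ X) ∪ X) \ (Y Δ X)) = {2,3,5,7,9,10,12}
((Y ∩ X) ∪ X) Δ (Y Δ X) = {1,2,3,10,12,13}
X ∪ (((Y ∩ X) ∪ X) Δ (Y Δ X)) = {1,2,3,5,7,9,10,12,13}
1 ∈ X ∪ (((Y ∩ X) ∪ X) Δ (Y Δ X)) but 1 ∉ X ∪ (((Y ∩ X) ∪ X) \ (Y Δ X)), so they differ.

No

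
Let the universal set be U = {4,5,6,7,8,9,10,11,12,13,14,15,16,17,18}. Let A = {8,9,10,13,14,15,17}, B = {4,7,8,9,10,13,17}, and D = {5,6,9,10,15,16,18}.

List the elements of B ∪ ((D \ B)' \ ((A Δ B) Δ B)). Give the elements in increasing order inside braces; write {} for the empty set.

{4,7,8,9,10,11,12,13,17}

D \ B = {5,6,15,16,18}
(D \ B)' = {4,7,8,9,10,11,12,13,14,17}
A Δ B = {4,7,14,15}
(A Δ B) Δ B = {8,9,10,13,14,15,17}
(D \ B)' \ ((A Δ B) Δ B) = {4,7,11,12}
B ∪ ((D \ B)' \ ((A Δ B) Δ B)) = {4,7,8,9,10,11,12,13,17}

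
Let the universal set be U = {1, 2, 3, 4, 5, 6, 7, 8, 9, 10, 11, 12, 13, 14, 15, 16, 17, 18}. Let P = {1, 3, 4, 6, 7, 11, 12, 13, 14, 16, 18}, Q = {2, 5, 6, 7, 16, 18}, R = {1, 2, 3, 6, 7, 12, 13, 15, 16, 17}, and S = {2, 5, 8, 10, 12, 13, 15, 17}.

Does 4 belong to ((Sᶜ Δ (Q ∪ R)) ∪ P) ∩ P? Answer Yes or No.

4 ∉ S, so 4 ∈ Sᶜ
4 ∉ Q and 4 ∉ R, so 4 ∉ Q ∪ R
4 ∈ Sᶜ and 4 ∉ (Q ∪ R), so 4 ∈ Sᶜ Δ (Q ∪ R)
4 ∈ (Sᶜ Δ (Q ∪ R)) and 4 ∈ P, so 4 ∈ (Sᶜ Δ (Q ∪ R)) ∪ P
4 ∈ ((Sᶜ Δ (Q ∪ R)) ∪ P) and 4 ∈ P, so 4 ∈ ((Sᶜ Δ (Q ∪ R)) ∪ P) ∩ P

Yes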